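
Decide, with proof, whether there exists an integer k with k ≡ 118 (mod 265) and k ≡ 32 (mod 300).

No, no such integer exists.

Reduce both congruences modulo 5, which divides 265 and 300: they say k ≡ 118 (mod 5) and k ≡ 32 (mod 5).
But 118 mod 5 = 3 while 32 mod 5 = 2, a contradiction.
So no integer satisfies both congruences.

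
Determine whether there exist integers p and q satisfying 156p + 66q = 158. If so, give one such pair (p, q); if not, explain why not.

There are no such integers.

gcd(156, 66) = 6, so every integer of the form 156p + 66q is a multiple of 6.
However 158 leaves remainder 2 on division by 6.
Hence no integers p, q satisfy the equation.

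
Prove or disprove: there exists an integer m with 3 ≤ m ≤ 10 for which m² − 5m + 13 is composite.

At m = 10: 10² − 5·10 + 13 = 63 = 3·21, which is composite.

m = 10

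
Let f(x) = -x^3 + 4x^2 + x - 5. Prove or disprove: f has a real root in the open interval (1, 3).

Yes, f has a root in the interval.

f(1) = -1 and f(3) = 7, which have opposite signs.
Since f is a polynomial it is continuous on [1, 3].
By the Intermediate Value Theorem, f takes the value 0 somewhere in the open interval.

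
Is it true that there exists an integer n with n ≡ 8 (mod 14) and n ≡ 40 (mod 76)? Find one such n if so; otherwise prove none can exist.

The moduli are not coprime: gcd(14, 76) = 2. Compatibility requires 2 ∣ (40 − 8) = 32, which holds, so solutions exist.
Put n = 8 + 14t, so we need 14t ≡ 32 (mod 76), equivalently (divide by 2) 7t ≡ 16 (mod 38).
To invert 7 modulo 38: 38 = 5·7 + 3, 7 = 2·3 + 1, 3 = 3·1 + 0, and unwinding, 1 = 7 − 2·3 = 7 − 2·(38 − 5·7) = −2·38 + 11·7. Thus 7⁻¹ ≡ 11 (mod 38).
Therefore t ≡ 11·16 = 176 ≡ 24 (mod 38).
Then n = 8 + 14·24 = 344.
Verify: 344 = 24·14 + 8 and 344 = 4·76 + 40. ✓

n = 344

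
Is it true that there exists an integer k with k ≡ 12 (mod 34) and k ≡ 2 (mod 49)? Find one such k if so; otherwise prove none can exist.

k = 590

gcd(34, 49) = 1, so the Chinese Remainder Theorem guarantees exactly one residue class mod 1666 satisfying both.
Any solution of the first congruence is k = 12 + 34t; substituting into the second, 34t ≡ 2 − 12 ≡ 39 (mod 49).
Note 34·13 = 442 ≡ 1 (mod 49) (as 442 − 1 = 9·49), so 34⁻¹ ≡ 13.
Therefore t ≡ 13·39 = 507 ≡ 17 (mod 49).
With t = 17: k = 12 + 34·17 = 590.
Indeed 590 ≡ 12 (mod 34) and 590 ≡ 2 (mod 49).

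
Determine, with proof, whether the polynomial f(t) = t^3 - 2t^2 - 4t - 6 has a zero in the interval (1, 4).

Yes, f has a root in the interval.

f(1) = -11 and f(4) = 10, which have opposite signs.
Since f is a polynomial it is continuous on [1, 4].
By the Intermediate Value Theorem, f takes the value 0 somewhere in the open interval.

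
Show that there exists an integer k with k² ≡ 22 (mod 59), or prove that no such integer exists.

k = 9

Take k = 9. Then 9² = 81 = 1·59 + 22, so 9² ≡ 22 (mod 59).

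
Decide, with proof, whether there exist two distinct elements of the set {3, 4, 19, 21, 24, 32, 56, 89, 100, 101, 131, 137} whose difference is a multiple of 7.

The pair (3, 24) works.

Reduce each element mod 7: 3↦3, 4↦4, 19↦5, 21↦0, 24↦3, 32↦4, 56↦0, 89↦5, 100↦2, 101↦3, 131↦5, 137↦4. The residue 3 repeats (at 3 and 24), and 24 − 3 = 21 = 3·7.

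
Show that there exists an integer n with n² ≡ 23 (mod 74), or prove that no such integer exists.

The prime 37 divides 74, so n² ≡ 23 (mod 74) would force n² ≡ 23 (mod 37).
37 is prime, so by Euler's criterion 23 is a square mod 37 iff 23^((37−1)/2) = 23^18 ≡ 1 (mod 37).
Repeated squaring mod 37: 23^2 = 529 ≡ 11; 23^4 ≡ 11² = 121 ≡ 10; 23^8 ≡ 10² = 100 ≡ 26; 23^16 ≡ 26² = 676 ≡ 10.
Since 18 = 16 + 2, 23^18 ≡ 10 · 11; multiplying out mod 37: 10·11 = 110 ≡ 36. Thus 23^18 ≡ 36 ≡ −1 (mod 37).
By Euler's criterion 23 is a quadratic non-residue mod 37: no n satisfies n² ≡ 23 (mod 37).
So 23 is not a square mod 37, and hence 23 is not a square mod 74.

No such integer exists.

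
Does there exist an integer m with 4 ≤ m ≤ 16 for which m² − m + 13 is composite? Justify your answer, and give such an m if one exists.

At m = 16: 16² − 16 + 13 = 253 = 11·23, which is composite.

m = 16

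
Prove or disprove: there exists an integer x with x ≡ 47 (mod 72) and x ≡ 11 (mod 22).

The moduli are not coprime: gcd(72, 22) = 2. Compatibility requires 2 ∣ (11 − 47) = -36, which holds, so solutions exist.
List candidates x ≡ 47 (mod 72): 47, 119, 191, 263, 335, 407. Modulo 22 these are 3, 9, 15, 21, 5, 11; 407 gives 11 as required.
Indeed 407 ≡ 47 (mod 72) and 407 ≡ 11 (mod 22).

x = 407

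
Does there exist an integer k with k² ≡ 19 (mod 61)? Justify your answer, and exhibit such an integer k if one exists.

k = 43

k = 43 works: 43² = 1849, and 1849 − 19 = 1830 = 30·61.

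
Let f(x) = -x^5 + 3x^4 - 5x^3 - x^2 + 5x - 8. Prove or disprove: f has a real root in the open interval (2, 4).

No such root exists.

f(2) = -26 and f(4) = -580, both negative, so a sign-change argument is unavailable; we show f keeps this sign on the whole interval.
Shift to the endpoint 2: with x = 2 + u (0 < u < 2), one computes f(2 + u) = -u^5 - 7u^4 - 21u^3 - 39u^2 - 43u - 26.
The nonzero coefficients here are all negative, so for u > 0 every term is negative (or zero), and the constant term -26 is strictly negative.
So f is strictly negative on (2, 4); no root exists in the interval.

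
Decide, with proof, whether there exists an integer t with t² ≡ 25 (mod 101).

t = 5

Take t = 5. Then 5² = 25, and since 0 ≤ 25 < 101 this is already reduced: 5² ≡ 25 (mod 101).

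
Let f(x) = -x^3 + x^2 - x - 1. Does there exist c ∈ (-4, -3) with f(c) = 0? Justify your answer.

No such root exists.

f(-4) = 83 and f(-3) = 38, both positive.
The derivative f'(x) = -3x^2 + 2x - 1 is a quadratic with discriminant 2² − 4·(-3)·(-1) = -8 < 0; it never vanishes, so it is always negative (sign of the leading coefficient).
Hence f is strictly decreasing on ℝ, and in particular on [-4, -3]. A strictly monotone function with same-sign endpoint values stays positive on the whole interval, so f has no zero in (-4, -3).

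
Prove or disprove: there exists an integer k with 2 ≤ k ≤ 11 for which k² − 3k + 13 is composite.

No such integer k in that range exists.

The values for k = 2, 3, …, 11 are 11, 13, 17, 23, 31, 41, 53, 67, 83, 101, and each of these is prime.
So no value in the range makes the expression composite.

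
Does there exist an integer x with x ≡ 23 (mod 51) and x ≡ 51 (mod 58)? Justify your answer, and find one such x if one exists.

The moduli 51 and 58 are coprime, so by the Chinese Remainder Theorem a unique solution modulo 2958 exists.
Write x = 23 + 51t and require 23 + 51t ≡ 51 (mod 58), i.e. 51t ≡ 28 (mod 58).
To invert 51 modulo 58: 58 = 1·51 + 7, 51 = 7·7 + 2, 7 = 3·2 + 1, 2 = 2·1 + 0, and unwinding, 1 = 7 − 3·2 = 7 − 3·(51 − 7·7) = −3·51 + 22·7 = −3·51 + 22·(58 − 1·51) = 22·58 − 25·51. Thus 51⁻¹ ≡ -25 ≡ 33 (mod 58).
Multiplying by 33: t ≡ 33·28 = 924 ≡ 54 (mod 58).
With t = 54: x = 23 + 51·54 = 2777.
Indeed 2777 ≡ 23 (mod 51) and 2777 ≡ 51 (mod 58).

x = 2777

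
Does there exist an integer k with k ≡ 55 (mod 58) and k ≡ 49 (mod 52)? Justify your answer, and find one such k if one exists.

Here gcd(58, 52) = 2, and both 55 and 49 leave remainder 1 mod 2, so the system is consistent.
Put k = 55 + 58t, so we need 58t ≡ 46 (mod 52), equivalently (divide by 2) 29t ≡ 23 (mod 26).
29 ≡ 3 (mod 26), so this reads 3t ≡ 23 (mod 26). Invert 3 mod 26 by the Euclidean algorithm: 26 = 8·3 + 2, 3 = 1·2 + 1, 2 = 2·1 + 0; back-substituting, 1 = 3 − 1·2 = 3 − (26 − 8·3) = −26 + 9·3. Hence 3·9 ≡ 1, so 3⁻¹ ≡ 9 (mod 26).
Therefore t ≡ 9·23 = 207 ≡ 25 (mod 26).
Then k = 55 + 58·25 = 1505.
Check: 1505 mod 58 = 55, 1505 mod 52 = 49. ✓

k = 1505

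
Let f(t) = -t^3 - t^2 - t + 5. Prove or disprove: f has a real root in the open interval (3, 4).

Evaluate at the endpoints: f(3) = -34, f(4) = -79 — same sign (negative).
f'(t) = -3t^2 - 2t - 1 has discriminant (-2)² − 4·(-3)·(-1) = -8 < 0, so f' has no real roots and is negative for every real t.
So f is strictly decreasing; between 3 and 4 its values lie between f(3) = -34 and f(4) = -79, all negative. Therefore f has no root in (3, 4).

No such root exists.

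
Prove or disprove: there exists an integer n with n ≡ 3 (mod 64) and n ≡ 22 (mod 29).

Since 64 and 29 share no common factor, CRT says the pair of congruences has a solution (unique mod 1856).
Write n = 3 + 64t and require 3 + 64t ≡ 22 (mod 29), i.e. 64t ≡ 19 (mod 29).
64 ≡ 6 (mod 29), so this reads 6t ≡ 19 (mod 29). Since 6·5 = 30 = 1·29 + 1, the inverse of 6 mod 29 is 5.
Multiplying by 5: t ≡ 5·19 = 95 ≡ 8 (mod 29).
Taking t = 8 gives n = 3 + 64·8 = 515.
Indeed 515 ≡ 3 (mod 64) and 515 ≡ 22 (mod 29).

n = 515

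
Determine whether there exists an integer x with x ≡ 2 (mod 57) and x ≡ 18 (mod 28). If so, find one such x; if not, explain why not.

gcd(57, 28) = 1, so the Chinese Remainder Theorem guarantees exactly one residue class mod 1596 satisfying both.
Write x = 2 + 57t and require 2 + 57t ≡ 18 (mod 28), i.e. 57t ≡ 16 (mod 28).
57 ≡ 1 (mod 28), so this reads 1t ≡ 16 (mod 28). So t ≡ 16 (mod 28).
With t = 16: x = 2 + 57·16 = 914.
Indeed 914 ≡ 2 (mod 57) and 914 ≡ 18 (mod 28).

x = 914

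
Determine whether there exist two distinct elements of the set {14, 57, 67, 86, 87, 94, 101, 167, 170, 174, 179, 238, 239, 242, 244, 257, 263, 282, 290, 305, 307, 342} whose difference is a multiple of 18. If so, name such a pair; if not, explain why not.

14 and 86 are such a pair.

14 mod 18 = 14 and 86 mod 18 = 14, so 86 − 14 = 72 = 4·18.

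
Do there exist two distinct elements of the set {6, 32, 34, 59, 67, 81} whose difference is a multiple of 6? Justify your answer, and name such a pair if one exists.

No such pair exists.

Reduce each element modulo 6: 6↦0, 32↦2, 34↦4, 59↦5, 67↦1, 81↦3.
No residue repeats among the 6 elements, so no pair has difference ≡ 0 (mod 6).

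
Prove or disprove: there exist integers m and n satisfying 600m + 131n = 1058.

m = 107, n = -482

600 and 131 are coprime, so 600m + 131n ranges over all of ℤ.
Euclidean algorithm: 600 = 4·131 + 76, 131 = 1·76 + 55, 76 = 1·55 + 21, 55 = 2·21 + 13, 21 = 1·13 + 8, 13 = 1·8 + 5, 8 = 1·5 + 3, 5 = 1·3 + 2, 3 = 1·2 + 1, 2 = 2·1 + 0.
Working back up the chain: 1 = 3 − 1·2 = 3 − (5 − 1·3) = −5 + 2·3 = −5 + 2·(8 − 1·5) = 2·8 − 3·5 = 2·8 − 3·(13 − 1·8) = −3·13 + 5·8 = −3·13 + 5·(21 − 1·13) = 5·21 − 8·13 = 5·21 − 8·(55 − 2·21) = −8·55 + 21·21 = −8·55 + 21·(76 − 1·55) = 21·76 − 29·55 = 21·76 − 29·(131 − 1·76) = −29·131 + 50·76 = −29·131 + 50·(600 − 4·131) = 50·600 − 229·131. So 600·50 + 131·(-229) = 1.
Times 1058: 600·52900 + 131·(-242282) = 1058, so (52900, -242282) solves it.
The general solution is m = 52900 + 131k, n = -242282 − 600k; taking k = -403 gives the smaller pair m = 107, n = -482.
Indeed 600·107 + 131·(-482) = 64200 − 63142 = 1058.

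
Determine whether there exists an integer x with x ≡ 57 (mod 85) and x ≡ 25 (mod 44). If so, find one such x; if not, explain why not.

Since 85 and 44 share no common factor, CRT says the pair of congruences has a solution (unique mod 3740).
Write x = 57 + 85t and require 57 + 85t ≡ 25 (mod 44), i.e. 85t ≡ 12 (mod 44).
85 ≡ 41 (mod 44), so this reads 41t ≡ 12 (mod 44). Note 41·29 = 1189 ≡ 1 (mod 44) (as 1189 − 1 = 27·44), so 41⁻¹ ≡ 29.
Multiplying by 29: t ≡ 29·12 = 348 ≡ 40 (mod 44).
With t = 40: x = 57 + 85·40 = 3457.
Verify: 3457 = 40·85 + 57 and 3457 = 78·44 + 25. ✓

x = 3457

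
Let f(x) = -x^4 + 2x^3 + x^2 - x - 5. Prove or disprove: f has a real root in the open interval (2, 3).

No such root exists.

f(2) = -3 and f(3) = -26, both negative, so a sign-change argument is unavailable; we show f keeps this sign on the whole interval.
Shift to the endpoint 2: with x = 2 + u (0 < u < 1), one computes f(2 + u) = -u^4 - 6u^3 - 11u^2 - 5u - 3.
All 5 nonzero coefficients of this polynomial in u are negative; hence for u > 0 the value is a sum of negative terms (the constant -3 among them).
So f is strictly negative on (2, 3); no root exists in the interval.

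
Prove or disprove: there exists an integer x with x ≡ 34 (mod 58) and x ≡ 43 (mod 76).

Reduce both congruences modulo 2, which divides 58 and 76: they say x ≡ 34 (mod 2) and x ≡ 43 (mod 2).
However 34 ≡ 0 and 43 ≡ 1 (mod 2), and 0 ≠ 1.
So no integer satisfies both congruences.

No such integer exists.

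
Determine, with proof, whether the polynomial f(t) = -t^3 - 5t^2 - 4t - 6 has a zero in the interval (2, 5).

f has no root in that interval.

The endpoint values f(2) = -42 and f(5) = -276 are both negative. Claim: f(t) < 0 for every t in (2, 5).
Substitute t = 2 + u, where 0 < u < 3 on the interval. Expanding, f(2 + u) = -u^3 - 11u^2 - 36u - 42.
All 4 nonzero coefficients of this polynomial in u are negative; hence for u > 0 the value is a sum of negative terms (the constant -42 among them).
So f is strictly negative on (2, 5); no root exists in the interval.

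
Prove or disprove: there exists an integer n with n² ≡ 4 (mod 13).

Take n = 11. Then 11² = 121 = 9·13 + 4, so 11² ≡ 4 (mod 13).

n = 11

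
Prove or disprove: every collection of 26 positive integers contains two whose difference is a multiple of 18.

There are exactly 18 possible remainders on division by 18.
Placing 26 integers into 18 classes, some class receives at least two — say a and b.
Their difference a − b is then a multiple of 18.

Yes, this is always true.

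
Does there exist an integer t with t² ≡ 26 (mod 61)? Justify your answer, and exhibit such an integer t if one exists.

Apply Euler's criterion with the prime 61: 26 is a quadratic residue iff 26^30 ≡ 1 (mod 61), and a non-residue iff it is ≡ −1.
Squaring successively (mod 61): 26^2 = 676 ≡ 5; 26^4 ≡ 5² = 25 ≡ 25; 26^8 ≡ 25² = 625 ≡ 15; 26^16 ≡ 15² = 225 ≡ 42.
Since 30 = 16 + 8 + 4 + 2, 26^30 ≡ 42 · 15 · 25 · 5; multiplying out mod 61: 42·15 = 630 ≡ 20, then 20·25 = 500 ≡ 12, then 12·5 = 60 ≡ 60. Thus 26^30 ≡ 60 ≡ −1 (mod 61).
By Euler's criterion 26 is a quadratic non-residue mod 61: no t satisfies t² ≡ 26 (mod 61).

There is no such integer.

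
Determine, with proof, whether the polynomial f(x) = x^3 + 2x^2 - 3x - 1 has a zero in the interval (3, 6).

No such root exists.

f(3) = 35 and f(6) = 269, both positive, so a sign-change argument is unavailable; we show f keeps this sign on the whole interval.
Shift to the endpoint 3: with x = 3 + u (0 < u < 3), one computes f(3 + u) = u^3 + 11u^2 + 36u + 35.
The nonzero coefficients here are all positive, so for u > 0 every term is positive (or zero), and the constant term 35 is strictly positive.
Therefore f(x) > 0 throughout (3, 6), and f has no zero there.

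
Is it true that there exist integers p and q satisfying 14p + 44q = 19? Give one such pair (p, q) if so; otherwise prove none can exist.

There are no such integers.

Any value of 14p + 44q is a multiple of gcd(14, 44) = 2.
But 19 = 2·9 + 1, so 2 ∤ 19.
Therefore 14p + 44q = 19 has no solution in integers.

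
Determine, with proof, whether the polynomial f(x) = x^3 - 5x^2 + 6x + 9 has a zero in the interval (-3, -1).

No such root exists.

f(-3) = -81 and f(-1) = -3, both negative, so a sign-change argument is unavailable; we show f keeps this sign on the whole interval.
Shift to the endpoint -1: with x = -1 − u (0 < u < 2), one computes f(-1 − u) = -u^3 - 8u^2 - 19u - 3.
All 4 nonzero coefficients of this polynomial in u are negative; hence for u > 0 the value is a sum of negative terms (the constant -3 among them).
So f is strictly negative on (-3, -1); no root exists in the interval.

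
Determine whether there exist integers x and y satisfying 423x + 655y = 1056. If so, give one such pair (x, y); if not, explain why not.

x = 402, y = -258

Since gcd(423, 655) = 1, every integer is an integer combination of 423 and 655.
Dividing repeatedly: 655 = 1·423 + 232, 423 = 1·232 + 191, 232 = 1·191 + 41, 191 = 4·41 + 27, 41 = 1·27 + 14, 27 = 1·14 + 13, 14 = 1·13 + 1, 13 = 13·1 + 0.
Working back up the chain: 1 = 14 − 1·13 = 14 − (27 − 1·14) = −27 + 2·14 = −27 + 2·(41 − 1·27) = 2·41 − 3·27 = 2·41 − 3·(191 − 4·41) = −3·191 + 14·41 = −3·191 + 14·(232 − 1·191) = 14·232 − 17·191 = 14·232 − 17·(423 − 1·232) = −17·423 + 31·232 = −17·423 + 31·(655 − 1·423) = 31·655 − 48·423. So 423·(-48) + 655·31 = 1.
Scaling by 1056 gives the particular solution (x, y) = (-50688, 32736).
Shifting by a multiple of (655, −423) keeps it a solution: x = -50688 + 78·655 = 402, y = 32736 − 78·423 = -258.
Check: 423·402 + 655·(-258) = 170046 − 168990 = 1056. ✓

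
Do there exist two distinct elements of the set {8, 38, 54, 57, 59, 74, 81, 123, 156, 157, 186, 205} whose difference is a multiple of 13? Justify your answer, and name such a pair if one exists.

Residues mod 13: 8↦8, 38↦12, 54↦2, 57↦5, 59↦7, 74↦9, 81↦3, 123↦6, 156↦0, 157↦1, 186↦4, 205↦10.
No residue repeats among the 12 elements, so no pair has difference ≡ 0 (mod 13).

No such pair exists.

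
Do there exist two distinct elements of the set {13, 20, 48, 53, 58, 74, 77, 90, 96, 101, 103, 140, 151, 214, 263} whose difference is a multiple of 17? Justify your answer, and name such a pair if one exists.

There is no such pair.

Reduce each element modulo 17: 13↦13, 20↦3, 48↦14, 53↦2, 58↦7, 74↦6, 77↦9, 90↦5, 96↦11, 101↦16, 103↦1, 140↦4, 151↦15, 214↦10, 263↦8.
No residue repeats among the 15 elements, so no pair has difference ≡ 0 (mod 17).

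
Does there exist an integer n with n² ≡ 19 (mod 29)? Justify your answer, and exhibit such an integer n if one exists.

No, no such integer exists.

Apply Euler's criterion with the prime 29: 19 is a quadratic residue iff 19^14 ≡ 1 (mod 29), and a non-residue iff it is ≡ −1.
Repeated squaring mod 29: 19^2 = 361 ≡ 13; 19^4 ≡ 13² = 169 ≡ 24; 19^8 ≡ 24² = 576 ≡ 25.
Since 14 = 8 + 4 + 2, 19^14 ≡ 25 · 24 · 13; multiplying out mod 29: 25·24 = 600 ≡ 20, then 20·13 = 260 ≡ 28. Thus 19^14 ≡ 28 ≡ −1 (mod 29).
By Euler's criterion 19 is a quadratic non-residue mod 29: no n satisfies n² ≡ 19 (mod 29).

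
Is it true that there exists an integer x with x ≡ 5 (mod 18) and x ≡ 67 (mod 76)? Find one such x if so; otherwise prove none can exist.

gcd(18, 76) = 2. A simultaneous solution exists iff 5 ≡ 67 (mod 2); here 5 mod 2 = 1 = 67 mod 2, so it does.
Write x = 5 + 18t. Then 18t ≡ 67 − 5 ≡ 62 (mod 76); dividing through by 2 gives 9t ≡ 31 (mod 38).
To invert 9 modulo 38: 38 = 4·9 + 2, 9 = 4·2 + 1, 2 = 2·1 + 0, and unwinding, 1 = 9 − 4·2 = 9 − 4·(38 − 4·9) = −4·38 + 17·9. Thus 9⁻¹ ≡ 17 (mod 38).
Multiplying by 17: t ≡ 17·31 = 527 ≡ 33 (mod 38).
Then x = 5 + 18·33 = 599.
Indeed 599 ≡ 5 (mod 18) and 599 ≡ 67 (mod 76).

x = 599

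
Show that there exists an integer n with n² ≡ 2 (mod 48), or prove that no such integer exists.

Since 3 ∣ 48, a solution of n² ≡ 2 (mod 48) would also satisfy n² ≡ 2 (mod 3).
Computing n² mod 3 for n = 0, 1, …, 1 (enough, by the symmetry n ↦ 3 − n) gives 0, 1.
So the quadratic residues mod 3 are {0, 1}, and 2 is not among them.
Hence no integer n has n² ≡ 2 (mod 48).

No, no such integer exists.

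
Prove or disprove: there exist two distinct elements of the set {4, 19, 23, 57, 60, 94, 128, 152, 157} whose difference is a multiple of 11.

No such pair exists.

Residues mod 11: 4↦4, 19↦8, 23↦1, 57↦2, 60↦5, 94↦6, 128↦7, 152↦9, 157↦3.
These 9 residues are pairwise different, hence no difference of two elements is divisible by 11.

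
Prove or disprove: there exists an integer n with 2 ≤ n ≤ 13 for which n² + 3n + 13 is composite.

n = 9

At n = 9: 9² + 3·9 + 13 = 121 = 11·11, which is composite.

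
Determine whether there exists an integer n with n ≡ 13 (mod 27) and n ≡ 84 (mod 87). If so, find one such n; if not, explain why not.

No such integer exists.

gcd(27, 87) = 3. If n ≡ 13 (mod 27) and n ≡ 84 (mod 87), then n ≡ 13 (mod 3) and n ≡ 84 (mod 3).
These are incompatible: 13 − 84 = -71 is not divisible by 3.
Hence the system has no solution.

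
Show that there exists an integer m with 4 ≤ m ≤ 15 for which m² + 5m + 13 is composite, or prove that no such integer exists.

At m = 8: 8² + 5·8 + 13 = 117 = 3·39, which is composite.

m = 8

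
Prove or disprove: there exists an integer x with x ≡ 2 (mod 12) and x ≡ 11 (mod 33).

Here gcd(12, 33) = 3, and both 2 and 11 leave remainder 2 mod 3, so the system is consistent.
Put x = 2 + 12t, so we need 12t ≡ 9 (mod 33), equivalently (divide by 3) 4t ≡ 3 (mod 11).
Invert 4 mod 11 by the Euclidean algorithm: 11 = 2·4 + 3, 4 = 1·3 + 1, 3 = 3·1 + 0; back-substituting, 1 = 4 − 1·3 = 4 − (11 − 2·4) = −11 + 3·4. Hence 4·3 ≡ 1, so 4⁻¹ ≡ 3 (mod 11).
Multiplying by 3: t ≡ 3·3 = 9 (mod 11).
Then x = 2 + 12·9 = 110.
Indeed 110 ≡ 2 (mod 12) and 110 ≡ 11 (mod 33).

x = 110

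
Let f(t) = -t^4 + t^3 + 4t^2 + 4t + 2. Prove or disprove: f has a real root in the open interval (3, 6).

The endpoint values f(3) = -4 and f(6) = -910 are both negative. Claim: f(t) < 0 for every t in (3, 6).
Substitute t = 3 + u, where 0 < u < 3 on the interval. Expanding, f(3 + u) = -u^4 - 11u^3 - 41u^2 - 53u - 4.
The nonzero coefficients here are all negative, so for u > 0 every term is negative (or zero), and the constant term -4 is strictly negative.
So f is strictly negative on (3, 6); no root exists in the interval.

No.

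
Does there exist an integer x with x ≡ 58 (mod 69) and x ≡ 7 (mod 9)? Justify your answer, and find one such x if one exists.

x = 196

gcd(69, 9) = 3. A simultaneous solution exists iff 58 ≡ 7 (mod 3); here 58 mod 3 = 1 = 7 mod 3, so it does.
The integers ≡ 58 (mod 69) are 58, 127, 196, …; their remainders mod 9 are 4, 1, 7, so x = 196 is the first that is ≡ 7 (mod 9).
Verify: 196 = 2·69 + 58 and 196 = 21·9 + 7. ✓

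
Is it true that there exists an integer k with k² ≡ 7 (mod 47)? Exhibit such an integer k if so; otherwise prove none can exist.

k = 17

k = 17 works: 17² = 289, and 289 − 7 = 282 = 6·47.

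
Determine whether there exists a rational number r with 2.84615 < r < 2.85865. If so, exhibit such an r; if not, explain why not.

r = 20/7

Scale by 7: the interval becomes (19.92305, 20.01055), which contains the integer 20.
Hence 20/7 is a rational number with 2.84615 < 20/7 < 2.85865.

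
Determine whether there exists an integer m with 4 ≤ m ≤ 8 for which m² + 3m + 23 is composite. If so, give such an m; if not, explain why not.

At m = 6: 6² + 3·6 + 23 = 77 = 7·11, which is composite.

m = 6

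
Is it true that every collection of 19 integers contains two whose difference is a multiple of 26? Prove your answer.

Take the 19 consecutive integers 67, 68, …, 85: their residues mod 26 are all distinct because 19 ≤ 26.
No two share a residue, so no pair has difference divisible by 26; the claim fails for this set.

No, the set {67, 68, 69, 70, 71, 72, 73, 74, 75, 76, 77, 78, 79, 80, 81, 82, 83, 84, 85} is a counterexample.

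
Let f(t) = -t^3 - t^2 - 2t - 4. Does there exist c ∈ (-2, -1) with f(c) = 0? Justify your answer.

Such a root exists.

f(-2) = 4 and f(-1) = -2, which have opposite signs.
As a polynomial, f is continuous on every closed interval.
So by the Intermediate Value Theorem there is a c strictly between -2 and -1 with f(c) = 0.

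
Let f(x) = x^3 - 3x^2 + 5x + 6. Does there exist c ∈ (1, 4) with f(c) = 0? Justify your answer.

No.

Evaluate at the endpoints: f(1) = 9, f(4) = 42 — same sign (positive).
f'(x) = 3x^2 - 6x + 5 has discriminant (-6)² − 4·3·5 = -24 < 0, so f' has no real roots and is positive for every real x.
So f is strictly increasing; between 1 and 4 its values lie between f(1) = 9 and f(4) = 42, all positive. Therefore f has no root in (1, 4).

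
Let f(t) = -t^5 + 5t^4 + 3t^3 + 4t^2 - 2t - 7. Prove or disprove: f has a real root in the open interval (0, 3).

f(0) = -7 and f(3) = 266, which have opposite signs.
Since f is a polynomial it is continuous on [0, 3].
By the Intermediate Value Theorem, f takes the value 0 somewhere in the open interval.

Such a root exists.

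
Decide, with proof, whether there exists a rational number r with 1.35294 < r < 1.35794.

r = 19/14

Multiplying by 14: 14·1.35294 = 18.94116 and 14·1.35794 = 19.01116, so the integer 19 lies strictly between them.
Dividing back, 1.35294 < 19/14 < 1.35794, and 19/14 is rational.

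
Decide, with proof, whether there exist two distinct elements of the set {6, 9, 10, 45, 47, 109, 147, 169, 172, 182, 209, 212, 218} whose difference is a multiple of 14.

Two integers differ by a multiple of 14 exactly when they have the same residue mod 14. The residues are 6↦6, 9↦9, 10↦10, 45↦3, 47↦5, 109↦11, 147↦7, 169↦1, 172↦4, 182↦0, 209↦13, 212↦2, 218↦8.
All 13 residues are distinct, so no two elements differ by a multiple of 14.

No such pair exists.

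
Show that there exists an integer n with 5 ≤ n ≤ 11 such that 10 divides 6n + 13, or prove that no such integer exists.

No such integer n in that range exists.

At n = 5, 6·5 + 13 = 43 ≡ 3 (mod 10), and each step in n adds 6, giving residues 3, 9, 5, 1, 7, 3, 9 for n = 5, 6, …, 11.
None is 0, so 10 never divides 6n + 13 on this range.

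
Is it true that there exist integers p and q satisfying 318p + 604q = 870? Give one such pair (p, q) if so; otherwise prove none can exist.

p = 111, q = -57

gcd(318, 604) = 2, and 2 divides 870, so integer solutions exist.
Dividing through by 2 reduces the equation to 159p + 302q = 435.
Euclidean algorithm: 302 = 1·159 + 143, 159 = 1·143 + 16, 143 = 8·16 + 15, 16 = 1·15 + 1, 15 = 15·1 + 0.
Unwinding: 1 = 16 − 1·15 = 16 − (143 − 8·16) = −143 + 9·16 = −143 + 9·(159 − 1·143) = 9·159 − 10·143 = 9·159 − 10·(302 − 1·159) = −10·302 + 19·159, i.e. 159·19 + 302·(-10) = 1.
Times 435: 159·8265 + 302·(-4350) = 435, so (8265, -4350) solves it.
Subtracting 27·302 from p and adding 27·159 to q gives the tidier solution (111, -57).
Check: 318·111 + 604·(-57) = 35298 − 34428 = 870. ✓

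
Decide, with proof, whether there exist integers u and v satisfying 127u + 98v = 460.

Since gcd(127, 98) = 1, every integer is an integer combination of 127 and 98.
Dividing repeatedly: 127 = 1·98 + 29, 98 = 3·29 + 11, 29 = 2·11 + 7, 11 = 1·7 + 4, 7 = 1·4 + 3, 4 = 1·3 + 1, 3 = 3·1 + 0.
Unwinding: 1 = 4 − 1·3 = 4 − (7 − 1·4) = −7 + 2·4 = −7 + 2·(11 − 1·7) = 2·11 − 3·7 = 2·11 − 3·(29 − 2·11) = −3·29 + 8·11 = −3·29 + 8·(98 − 3·29) = 8·98 − 27·29 = 8·98 − 27·(127 − 1·98) = −27·127 + 35·98, i.e. 127·(-27) + 98·35 = 1.
Times 460: 127·(-12420) + 98·16100 = 460, so (-12420, 16100) solves it.
The general solution is u = -12420 + 98k, v = 16100 − 127k; taking k = 127 gives the smaller pair u = 26, v = -29.
Indeed 127·26 + 98·(-29) = 3302 − 2842 = 460.

u = 26, v = -29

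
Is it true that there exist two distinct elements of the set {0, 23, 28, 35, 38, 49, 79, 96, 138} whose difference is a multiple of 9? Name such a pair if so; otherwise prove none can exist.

No such pair exists.

Residues mod 9: 0↦0, 23↦5, 28↦1, 35↦8, 38↦2, 49↦4, 79↦7, 96↦6, 138↦3.
These 9 residues are pairwise different, hence no difference of two elements is divisible by 9.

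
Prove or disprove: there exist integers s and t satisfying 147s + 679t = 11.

No such integers exist.

gcd(147, 679) = 7, so every integer of the form 147s + 679t is a multiple of 7.
But 11 = 7·1 + 4, so 7 ∤ 11.
Hence no integers s, t satisfy the equation.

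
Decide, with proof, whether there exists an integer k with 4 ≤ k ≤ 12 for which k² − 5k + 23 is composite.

The values for k = 4, 5, …, 12 are 19, 23, 29, 37, 47, 59, 73, 89, 107, and each of these is prime.
So no value in the range makes the expression composite.

No such integer k in that range exists.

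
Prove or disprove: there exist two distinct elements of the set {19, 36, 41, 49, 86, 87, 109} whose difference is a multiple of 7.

There is no such pair.

Reduce each element modulo 7: 19↦5, 36↦1, 41↦6, 49↦0, 86↦2, 87↦3, 109↦4.
No residue repeats among the 7 elements, so no pair has difference ≡ 0 (mod 7).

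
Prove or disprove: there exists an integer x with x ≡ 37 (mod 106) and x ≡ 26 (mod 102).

No, no such integer exists.

Reduce both congruences modulo 2, which divides 106 and 102: they say x ≡ 37 (mod 2) and x ≡ 26 (mod 2).
But 37 mod 2 = 1 while 26 mod 2 = 0, a contradiction.
Hence the system has no solution.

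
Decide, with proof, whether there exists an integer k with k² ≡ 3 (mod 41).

No such integer exists.

Apply Euler's criterion with the prime 41: 3 is a quadratic residue iff 3^20 ≡ 1 (mod 41), and a non-residue iff it is ≡ −1.
Squaring successively (mod 41): 3^2 = 9 ≡ 9; 3^4 ≡ 9² = 81 ≡ 40; 3^8 ≡ 40² = 1600 ≡ 1; 3^16 ≡ 1² = 1 ≡ 1.
Since 20 = 16 + 4, 3^20 ≡ 1 · 40; multiplying out mod 41: 1·40 = 40 ≡ 40. Thus 3^20 ≡ 40 ≡ −1 (mod 41).
By Euler's criterion 3 is a quadratic non-residue mod 41: no k satisfies k² ≡ 3 (mod 41).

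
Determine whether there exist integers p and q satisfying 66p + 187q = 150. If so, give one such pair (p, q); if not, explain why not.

Both 66 and 187 are divisible by gcd(66, 187) = 11, hence so is any combination 66p + 187q.
But 150 is not a multiple of 11 (it leaves remainder 7).
Hence no integers p, q satisfy the equation.

No, no such integers exist.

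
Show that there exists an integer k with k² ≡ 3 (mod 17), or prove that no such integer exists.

Computing k² mod 17 for k = 0, 1, …, 8 (enough, by the symmetry k ↦ 17 − k) gives 0, 1, 4, 9, 16, 8, 2, 15, 13.
So the quadratic residues mod 17 are {0, 1, 2, 4, 8, 9, 13, 15, 16}, and 3 is not among them.
Hence no integer k has k² ≡ 3 (mod 17).

No, no such integer exists.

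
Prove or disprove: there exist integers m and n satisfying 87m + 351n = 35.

No such integers exist.

Any value of 87m + 351n is a multiple of gcd(87, 351) = 3.
However 35 leaves remainder 2 on division by 3.
Hence no integers m, n satisfy the equation.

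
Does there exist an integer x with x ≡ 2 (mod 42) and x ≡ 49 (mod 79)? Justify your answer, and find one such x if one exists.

x = 128

The moduli 42 and 79 are coprime, so by the Chinese Remainder Theorem a unique solution modulo 3318 exists.
Any solution of the first congruence is x = 2 + 42t; substituting into the second, 42t ≡ 49 − 2 ≡ 47 (mod 79).
Invert 42 mod 79 by the Euclidean algorithm: 79 = 1·42 + 37, 42 = 1·37 + 5, 37 = 7·5 + 2, 5 = 2·2 + 1, 2 = 2·1 + 0; back-substituting, 1 = 5 − 2·2 = 5 − 2·(37 − 7·5) = −2·37 + 15·5 = −2·37 + 15·(42 − 1·37) = 15·42 − 17·37 = 15·42 − 17·(79 − 1·42) = −17·79 + 32·42. Hence 42·32 ≡ 1, so 42⁻¹ ≡ 32 (mod 79).
Therefore t ≡ 32·47 = 1504 ≡ 3 (mod 79).
With t = 3: x = 2 + 42·3 = 128.
Verify: 128 = 3·42 + 2 and 128 = 1·79 + 49. ✓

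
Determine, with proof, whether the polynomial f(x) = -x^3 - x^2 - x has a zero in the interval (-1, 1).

Yes, f has a root in the interval.

f(-1) = 1 and f(1) = -3, which have opposite signs.
f is continuous everywhere (it is a polynomial), in particular on [-1, 1].
By the Intermediate Value Theorem, f takes the value 0 somewhere in the open interval.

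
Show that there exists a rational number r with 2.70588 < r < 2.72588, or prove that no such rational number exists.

r = 19/7

Scale by 7: the interval becomes (18.94116, 19.08116), which contains the integer 19.
So r = 19/7 works: it is a ratio of integers, and dividing 7·2.70588 < 19 < 7·2.72588 through by 7 gives 2.70588 < 19/7 < 2.72588.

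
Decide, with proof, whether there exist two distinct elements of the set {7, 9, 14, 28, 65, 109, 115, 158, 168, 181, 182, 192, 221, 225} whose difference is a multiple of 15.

Reduce each element modulo 15: 7↦7, 9↦9, 14↦14, 28↦13, 65↦5, 109↦4, 115↦10, 158↦8, 168↦3, 181↦1, 182↦2, 192↦12, 221↦11, 225↦0.
These 14 residues are pairwise different, hence no difference of two elements is divisible by 15.

No, no such pair exists.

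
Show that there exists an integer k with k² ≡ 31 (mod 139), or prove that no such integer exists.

Take k = 46. Then 46² = 2116 = 15·139 + 31, so 46² ≡ 31 (mod 139).

k = 46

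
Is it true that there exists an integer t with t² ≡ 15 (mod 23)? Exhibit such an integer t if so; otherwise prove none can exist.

No, no such integer exists.

Apply Euler's criterion with the prime 23: 15 is a quadratic residue iff 15^11 ≡ 1 (mod 23), and a non-residue iff it is ≡ −1.
Repeated squaring mod 23: 15^2 = 225 ≡ 18; 15^4 ≡ 18² = 324 ≡ 2; 15^8 ≡ 2² = 4 ≡ 4.
Since 11 = 8 + 2 + 1, 15^11 ≡ 4 · 18 · 15; multiplying out mod 23: 4·18 = 72 ≡ 3, then 3·15 = 45 ≡ 22. Thus 15^11 ≡ 22 ≡ −1 (mod 23).
The value −1 means 15 is a non-residue modulo 23, so t² ≡ 15 (mod 23) is impossible.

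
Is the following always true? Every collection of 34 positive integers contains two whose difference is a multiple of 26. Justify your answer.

Yes, this is always true.

Each integer lies in one of the 26 residue classes modulo 26.
Since 34 > 26, two of the 34 integers must share a residue class by the pigeonhole principle; call them a and b.
Equal remainders mean a − b ≡ 0 (mod 26), so 26 divides their difference.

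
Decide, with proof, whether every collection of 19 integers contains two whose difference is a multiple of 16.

True.

Each integer lies in one of the 16 residue classes modulo 16.
Since 19 > 16, two of the 19 integers must share a residue class by the pigeonhole principle; call them a and b.
Their difference a − b is then a multiple of 16.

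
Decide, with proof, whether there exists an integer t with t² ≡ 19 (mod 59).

t = 45 works: 45² = 2025, and 2025 − 19 = 2006 = 34·59.

t = 45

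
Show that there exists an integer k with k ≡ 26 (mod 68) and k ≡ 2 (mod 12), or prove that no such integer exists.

gcd(68, 12) = 4. A simultaneous solution exists iff 26 ≡ 2 (mod 4); here 26 mod 4 = 2 = 2 mod 4, so it does.
In fact k = 26 itself already satisfies 26 mod 12 = 2.
Indeed 26 ≡ 26 (mod 68) and 26 ≡ 2 (mod 12).

k = 26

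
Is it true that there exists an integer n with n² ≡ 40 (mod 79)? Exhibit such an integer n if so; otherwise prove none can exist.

n = 35

Take n = 35. Then 35² = 1225 = 15·79 + 40, so 35² ≡ 40 (mod 79).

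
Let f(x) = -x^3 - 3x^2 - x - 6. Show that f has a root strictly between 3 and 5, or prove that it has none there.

f has no root in that interval.

The endpoint values f(3) = -63 and f(5) = -211 are both negative. Claim: f(x) < 0 for every x in (3, 5).
Substitute x = 3 + u, where 0 < u < 2 on the interval. Expanding, f(3 + u) = -u^3 - 12u^2 - 46u - 63.
The nonzero coefficients here are all negative, so for u > 0 every term is negative (or zero), and the constant term -63 is strictly negative.
So f is strictly negative on (3, 5); no root exists in the interval.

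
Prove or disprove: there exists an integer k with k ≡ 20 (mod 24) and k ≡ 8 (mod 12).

Here gcd(24, 12) = 12, and both 20 and 8 leave remainder 8 mod 12, so the system is consistent.
In fact k = 20 itself already satisfies 20 mod 12 = 8.
Verify: 20 = 0·24 + 20 and 20 = 1·12 + 8. ✓

k = 20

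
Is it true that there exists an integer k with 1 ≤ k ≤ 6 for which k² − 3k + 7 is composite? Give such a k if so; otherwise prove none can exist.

k = 6

At k = 6: 6² − 3·6 + 7 = 25 = 5·5, which is composite.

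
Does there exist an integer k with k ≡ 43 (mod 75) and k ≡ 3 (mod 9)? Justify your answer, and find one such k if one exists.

Both moduli are multiples of 3 = gcd(75, 9), so any solution would satisfy k ≡ 43 and k ≡ 3 modulo 3 simultaneously.
These are incompatible: 43 − 3 = 40 is not divisible by 3.
So no integer satisfies both congruences.

No, no such integer exists.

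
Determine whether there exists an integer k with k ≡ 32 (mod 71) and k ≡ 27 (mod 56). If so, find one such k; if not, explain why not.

Since 71 and 56 share no common factor, CRT says the pair of congruences has a solution (unique mod 3976).
Write k = 32 + 71t and require 32 + 71t ≡ 27 (mod 56), i.e. 71t ≡ 51 (mod 56).
71 ≡ 15 (mod 56), so this reads 15t ≡ 51 (mod 56). Note 15·15 = 225 ≡ 1 (mod 56) (as 225 − 1 = 4·56), so 15⁻¹ ≡ 15.
Therefore t ≡ 15·51 = 765 ≡ 37 (mod 56).
Taking t = 37 gives k = 32 + 71·37 = 2659.
Check: 2659 mod 71 = 32, 2659 mod 56 = 27. ✓

k = 2659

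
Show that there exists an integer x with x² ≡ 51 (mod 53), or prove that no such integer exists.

No, no such integer exists.

53 is prime, so by Euler's criterion 51 is a square mod 53 iff 51^((53−1)/2) = 51^26 ≡ 1 (mod 53).
Repeated squaring mod 53: 51^2 = 2601 ≡ 4; 51^4 ≡ 4² = 16 ≡ 16; 51^8 ≡ 16² = 256 ≡ 44; 51^16 ≡ 44² = 1936 ≡ 28.
Since 26 = 16 + 8 + 2, 51^26 ≡ 28 · 44 · 4; multiplying out mod 53: 28·44 = 1232 ≡ 13, then 13·4 = 52 ≡ 52. Thus 51^26 ≡ 52 ≡ −1 (mod 53).
The value −1 means 51 is a non-residue modulo 53, so x² ≡ 51 (mod 53) is impossible.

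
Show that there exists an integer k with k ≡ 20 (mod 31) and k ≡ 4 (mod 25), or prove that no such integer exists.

k = 454

gcd(31, 25) = 1, so the Chinese Remainder Theorem guarantees exactly one residue class mod 775 satisfying both.
Any solution of the first congruence is k = 20 + 31t; substituting into the second, 31t ≡ 4 − 20 ≡ 9 (mod 25).
31 ≡ 6 (mod 25), so this reads 6t ≡ 9 (mod 25). Since 6·21 = 126 = 5·25 + 1, the inverse of 6 mod 25 is 21.
Multiplying by 21: t ≡ 21·9 = 189 ≡ 14 (mod 25).
Taking t = 14 gives k = 20 + 31·14 = 454.
Verify: 454 = 14·31 + 20 and 454 = 18·25 + 4. ✓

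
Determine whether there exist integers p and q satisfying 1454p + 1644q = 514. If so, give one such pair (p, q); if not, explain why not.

p = 179, q = -158

gcd(1454, 1644) = 2, and 2 divides 514, so integer solutions exist.
Dividing through by 2 reduces the equation to 727p + 822q = 257.
Euclidean algorithm: 822 = 1·727 + 95, 727 = 7·95 + 62, 95 = 1·62 + 33, 62 = 1·33 + 29, 33 = 1·29 + 4, 29 = 7·4 + 1, 4 = 4·1 + 0.
Unwinding: 1 = 29 − 7·4 = 29 − 7·(33 − 1·29) = −7·33 + 8·29 = −7·33 + 8·(62 − 1·33) = 8·62 − 15·33 = 8·62 − 15·(95 − 1·62) = −15·95 + 23·62 = −15·95 + 23·(727 − 7·95) = 23·727 − 176·95 = 23·727 − 176·(822 − 1·727) = −176·822 + 199·727, i.e. 727·199 + 822·(-176) = 1.
Times 257: 727·51143 + 822·(-45232) = 257, so (51143, -45232) solves it.
Shifting by a multiple of (822, −727) keeps it a solution: p = 51143 − 62·822 = 179, q = -45232 + 62·727 = -158.
Check: 1454·179 + 1644·(-158) = 260266 − 259752 = 514. ✓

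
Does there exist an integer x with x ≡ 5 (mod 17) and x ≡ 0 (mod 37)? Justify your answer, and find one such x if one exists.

gcd(17, 37) = 1, so the Chinese Remainder Theorem guarantees exactly one residue class mod 629 satisfying both.
Any solution of the first congruence is x = 5 + 17t; substituting into the second, 17t ≡ 0 − 5 ≡ 32 (mod 37).
Note 17·24 = 408 ≡ 1 (mod 37) (as 408 − 1 = 11·37), so 17⁻¹ ≡ 24.
Therefore t ≡ 24·32 = 768 ≡ 28 (mod 37).
Taking t = 28 gives x = 5 + 17·28 = 481.
Verify: 481 = 28·17 + 5 and 481 = 13·37 + 0. ✓

x = 481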